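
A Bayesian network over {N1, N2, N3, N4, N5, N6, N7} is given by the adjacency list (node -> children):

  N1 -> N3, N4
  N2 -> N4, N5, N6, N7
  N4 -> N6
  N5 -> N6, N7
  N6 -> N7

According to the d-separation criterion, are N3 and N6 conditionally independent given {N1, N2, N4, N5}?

Yes

Enumerating the 6 paths from N3 to N6 and testing each for blocking by {N1, N2, N4, N5}:
  1. N3 ← N1 → N4 ← N2 → N7 ← N6 — N1:fork[blocks]; N4:collider[open]; N2:fork[blocks]; N7:collider[blocks] ⇒ blocked
  2. N3 ← N1 → N4 ← N2 → N7 ← N5 → N6 — N1:fork[blocks]; N4:collider[open]; N2:fork[blocks]; N7:collider[blocks]; N5:fork[blocks] ⇒ blocked
  3. N3 ← N1 → N4 ← N2 → N6 — N1:fork[blocks]; N4:collider[open]; N2:fork[blocks] ⇒ blocked
  4. N3 ← N1 → N4 ← N2 → N5 → N7 ← N6 — N1:fork[blocks]; N4:collider[open]; N2:fork[blocks]; N5:chain[blocks]; N7:collider[blocks] ⇒ blocked
  5. N3 ← N1 → N4 ← N2 → N5 → N6 — N1:fork[blocks]; N4:collider[open]; N2:fork[blocks]; N5:chain[blocks] ⇒ blocked
  6. N3 ← N1 → N4 → N6 — N1:fork[blocks]; N4:chain[blocks] ⇒ blocked
Every path is blocked, so N3 and N6 are d-separated given {N1, N2, N4, N5}.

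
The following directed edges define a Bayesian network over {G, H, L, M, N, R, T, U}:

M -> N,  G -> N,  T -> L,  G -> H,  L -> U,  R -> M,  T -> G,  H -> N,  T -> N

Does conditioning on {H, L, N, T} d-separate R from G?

Enumerating the 3 paths from R to G and testing each for blocking by {H, L, N, T}:
  1. R → M → N ← T → G — M:chain[open]; N:collider[open]; T:fork[blocks] ⇒ blocked
  2. R → M → N ← G — M:chain[open]; N:collider[open] ⇒ active
  3. R → M → N ← H ← G — M:chain[open]; N:collider[open]; H:chain[blocks] ⇒ blocked
At least one path is unblocked, so d-separation fails.

No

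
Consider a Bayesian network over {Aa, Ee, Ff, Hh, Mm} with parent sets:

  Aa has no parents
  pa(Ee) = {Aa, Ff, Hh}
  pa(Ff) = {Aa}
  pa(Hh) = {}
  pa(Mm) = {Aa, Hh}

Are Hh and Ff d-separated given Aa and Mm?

Yes

We examine all 4 paths between Hh and Ff:
  1. Hh → Mm ← Aa → Ee ← Ff — Mm:collider[open]; Aa:fork[blocks]; Ee:collider[blocks] ⇒ blocked
  2. Hh → Mm ← Aa → Ff — Mm:collider[open]; Aa:fork[blocks] ⇒ blocked
  3. Hh → Ee ← Aa → Ff — Ee:collider[blocks]; Aa:fork[blocks] ⇒ blocked
  4. Hh → Ee ← Ff — Ee:collider[blocks] ⇒ blocked
All paths are blocked; Hh ⊥ Ff | {Aa, Mm} holds.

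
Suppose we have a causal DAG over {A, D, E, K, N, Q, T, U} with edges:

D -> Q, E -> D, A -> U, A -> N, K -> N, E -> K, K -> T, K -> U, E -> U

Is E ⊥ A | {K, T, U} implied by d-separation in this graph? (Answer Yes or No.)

No

4 paths connect E and A; each must be blocked for d-separation to hold:
  1. E → K → N ← A — K:chain[blocks]; N:collider[blocks] ⇒ blocked
  2. E → K → U ← A — K:chain[blocks]; U:collider[open] ⇒ blocked
  3. E → U ← A — U:collider[open] ⇒ active
  4. E → U ← K → N ← A — U:collider[open]; K:fork[blocks]; N:collider[blocks] ⇒ blocked
Since the path E → U ← A is active, E and A are not d-separated given {K, T, U}.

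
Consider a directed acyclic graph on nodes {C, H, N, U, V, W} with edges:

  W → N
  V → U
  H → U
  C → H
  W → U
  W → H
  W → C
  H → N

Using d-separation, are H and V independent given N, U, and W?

Enumerating the 4 paths from H to V and testing each for blocking by {N, U, W}:
Path 1: H → U ← V
  U is a collider and U is conditioned on, which opens it — no node blocks this path, so it is active.
Path 2: H → N ← W → U ← V
  W is a fork here and W is conditioned on, so the path is blocked at W.
Path 3: H ← C ← W → U ← V
  W is a fork here and W is conditioned on, so the path is blocked at W.
Path 4: H ← W → U ← V
  W is a fork here and W is conditioned on, so the path is blocked at W.
Because an active path exists, H and V are not d-separated.

No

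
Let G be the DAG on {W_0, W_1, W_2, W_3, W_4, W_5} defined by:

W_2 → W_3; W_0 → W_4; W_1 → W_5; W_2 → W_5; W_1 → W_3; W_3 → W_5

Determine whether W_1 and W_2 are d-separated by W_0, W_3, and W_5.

4 paths connect W_1 and W_2; each must be blocked for d-separation to hold:
  1. W_1 → W_5 ← W_3 ← W_2 — W_5:collider[open]; W_3:chain[blocks] ⇒ blocked
  2. W_1 → W_5 ← W_2 — W_5:collider[open] ⇒ active
  3. W_1 → W_3 → W_5 ← W_2 — W_3:chain[blocks]; W_5:collider[open] ⇒ blocked
  4. W_1 → W_3 ← W_2 — W_3:collider[open] ⇒ active
At least one path is unblocked, so d-separation fails.

No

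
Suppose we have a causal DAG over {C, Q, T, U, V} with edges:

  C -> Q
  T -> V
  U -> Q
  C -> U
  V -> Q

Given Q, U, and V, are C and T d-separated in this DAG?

Yes

Enumerating the 2 paths from C to T and testing each for blocking by {Q, U, V}:
Path 1: C → Q ← V ← T
  V is a chain here and V is conditioned on, so the path is blocked at V.
Path 2: C → U → Q ← V ← T
  U is a chain here and U is conditioned on, so the path is blocked at U.
Since every path is blocked, d-separation holds.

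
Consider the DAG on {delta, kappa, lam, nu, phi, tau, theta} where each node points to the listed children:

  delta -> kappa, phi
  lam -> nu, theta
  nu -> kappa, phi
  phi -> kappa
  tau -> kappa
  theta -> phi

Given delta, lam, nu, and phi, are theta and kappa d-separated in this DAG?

Yes

Enumerating the 6 paths from theta to kappa and testing each for blocking by {delta, lam, nu, phi}:
Path 1: theta → phi ← nu → kappa
  nu is a fork here and nu is conditioned on, so the path is blocked at nu.
Path 2: theta → phi ← delta → kappa
  delta is a fork here and delta is conditioned on, so the path is blocked at delta.
Path 3: theta → phi → kappa
  phi is a chain here and phi is conditioned on, so the path is blocked at phi.
Path 4: theta ← lam → nu → phi ← delta → kappa
  lam is a fork here and lam is conditioned on, so the path is blocked at lam.
Path 5: theta ← lam → nu → phi → kappa
  lam is a fork here and lam is conditioned on, so the path is blocked at lam.
Path 6: theta ← lam → nu → kappa
  lam is a fork here and lam is conditioned on, so the path is blocked at lam.
Every path is blocked, so theta and kappa are d-separated given {delta, lam, nu, phi}.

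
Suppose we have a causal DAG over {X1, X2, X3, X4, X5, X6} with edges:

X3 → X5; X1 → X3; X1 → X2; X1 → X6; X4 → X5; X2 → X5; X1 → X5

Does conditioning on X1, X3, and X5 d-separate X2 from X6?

There are 3 undirected paths between X2 and X6; checking each against the conditioning set {X1, X3, X5}:
  1. X2 → X5 ← X3 ← X1 → X6 — X5:collider[open]; X3:chain[blocks]; X1:fork[blocks] ⇒ blocked
  2. X2 → X5 ← X1 → X6 — X5:collider[open]; X1:fork[blocks] ⇒ blocked
  3. X2 ← X1 → X6 — X1:fork[blocks] ⇒ blocked
Since every path is blocked, d-separation holds.

Yes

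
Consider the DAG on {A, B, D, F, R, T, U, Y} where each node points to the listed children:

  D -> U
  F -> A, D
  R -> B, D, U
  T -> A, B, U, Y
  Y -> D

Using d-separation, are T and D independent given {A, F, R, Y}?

Yes

Enumerating the 6 paths from T to D and testing each for blocking by {A, F, R, Y}:
  1. T → A ← F → D — A:collider[open]; F:fork[blocks] ⇒ blocked
  2. T → U ← R → D — U:collider[blocks]; R:fork[blocks] ⇒ blocked
  3. T → U ← D — U:collider[blocks] ⇒ blocked
  4. T → B ← R → D — B:collider[blocks]; R:fork[blocks] ⇒ blocked
  5. T → B ← R → U ← D — B:collider[blocks]; R:fork[blocks]; U:collider[blocks] ⇒ blocked
  6. T → Y → D — Y:chain[blocks] ⇒ blocked
All paths are blocked; T ⊥ D | {A, F, R, Y} holds.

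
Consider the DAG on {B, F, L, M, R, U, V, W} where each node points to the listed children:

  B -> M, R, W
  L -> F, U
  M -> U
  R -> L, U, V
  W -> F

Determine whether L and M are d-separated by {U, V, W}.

We examine all 6 paths between L and M:
Path 1: L → F ← W ← B → M
  F is a collider here and neither F nor any of its descendants is conditioned on, so the collider stays closed — the path is blocked at F.
Path 2: L → F ← W ← B → R → U ← M
  F is a collider here and neither F nor any of its descendants is conditioned on, so the collider stays closed — the path is blocked at F.
Path 3: L → U ← M
  U is a collider and U is conditioned on, which opens it — no node blocks this path, so it is active.
Path 4: L → U ← R ← B → M
  U is a collider and U is conditioned on, which opens it; R is a chain and R is not conditioned on; B is a fork and B is not conditioned on — no node blocks this path, so it is active.
Path 5: L ← R ← B → M
  R is a chain and R is not conditioned on; B is a fork and B is not conditioned on — no node blocks this path, so it is active.
Path 6: L ← R → U ← M
  R is a fork and R is not conditioned on; U is a collider and U is conditioned on, which opens it — no node blocks this path, so it is active.
At least one path is unblocked, so d-separation fails.

No — L and M are not d-separated given {U, V, W}.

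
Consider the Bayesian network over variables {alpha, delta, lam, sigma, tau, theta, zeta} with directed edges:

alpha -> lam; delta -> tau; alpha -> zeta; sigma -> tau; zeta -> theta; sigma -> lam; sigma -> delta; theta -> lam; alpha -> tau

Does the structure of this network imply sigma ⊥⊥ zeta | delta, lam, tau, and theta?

Enumerating the 6 paths from sigma to zeta and testing each for blocking by {delta, lam, tau, theta}:
Path 1: sigma → tau ← alpha → zeta
  tau is a collider and tau is conditioned on, which opens it; alpha is a fork and alpha is not conditioned on — no node blocks this path, so it is active.
Path 2: sigma → tau ← alpha → lam ← theta ← zeta
  theta is a chain here and theta is conditioned on, so the path is blocked at theta.
Path 3: sigma → delta → tau ← alpha → zeta
  delta is a chain here and delta is conditioned on, so the path is blocked at delta.
Path 4: sigma → delta → tau ← alpha → lam ← theta ← zeta
  delta is a chain here and delta is conditioned on, so the path is blocked at delta.
Path 5: sigma → lam ← alpha → zeta
  lam is a collider and lam is conditioned on, which opens it; alpha is a fork and alpha is not conditioned on — no node blocks this path, so it is active.
Path 6: sigma → lam ← theta ← zeta
  theta is a chain here and theta is conditioned on, so the path is blocked at theta.
Because an active path exists, sigma and zeta are not d-separated.

No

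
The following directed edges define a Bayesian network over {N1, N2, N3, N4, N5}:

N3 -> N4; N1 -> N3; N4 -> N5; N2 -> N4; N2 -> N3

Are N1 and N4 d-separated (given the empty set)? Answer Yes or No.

2 paths connect N1 and N4; each must be blocked for d-separation to hold:
Path 1: N1 → N3 ← N2 → N4
  N3 is a collider here and neither N3 nor any of its descendants is conditioned on, so the collider stays closed — the path is blocked at N3.
Path 2: N1 → N3 → N4
  N3 is a chain and N3 is not conditioned on — no node blocks this path, so it is active.
At least one path is unblocked, so d-separation fails.

No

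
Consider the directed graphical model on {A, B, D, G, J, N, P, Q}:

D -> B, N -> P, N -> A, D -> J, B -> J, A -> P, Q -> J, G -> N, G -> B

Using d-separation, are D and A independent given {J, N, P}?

4 paths connect D and A; each must be blocked for d-separation to hold:
  1. D → J ← B ← G → N → P ← A — J:collider[open]; B:chain[open]; G:fork[open]; N:chain[blocks]; P:collider[open] ⇒ blocked
  2. D → J ← B ← G → N → A — J:collider[open]; B:chain[open]; G:fork[open]; N:chain[blocks] ⇒ blocked
  3. D → B ← G → N → P ← A — B:collider[open]; G:fork[open]; N:chain[blocks]; P:collider[open] ⇒ blocked
  4. D → B ← G → N → A — B:collider[open]; G:fork[open]; N:chain[blocks] ⇒ blocked
Every path is blocked, so D and A are d-separated given {J, N, P}.

Yes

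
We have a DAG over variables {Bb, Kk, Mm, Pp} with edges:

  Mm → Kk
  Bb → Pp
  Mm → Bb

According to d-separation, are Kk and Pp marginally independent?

There is one path between Kk and Pp:
Path 1: Kk ← Mm → Bb → Pp
  Mm is a fork and Mm is not conditioned on; Bb is a chain and Bb is not conditioned on — no node blocks this path, so it is active.
Since the path Kk ← Mm → Bb → Pp is active, Kk and Pp are not d-separated given ∅.

No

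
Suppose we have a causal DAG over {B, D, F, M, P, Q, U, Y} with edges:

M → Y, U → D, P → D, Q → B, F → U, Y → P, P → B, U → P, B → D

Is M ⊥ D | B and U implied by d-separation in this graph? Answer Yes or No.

There are 3 undirected paths between M and D; checking each against the conditioning set {B, U}:
Path 1: M → Y → P → D
  Y is a chain and Y is not conditioned on; P is a chain and P is not conditioned on — no node blocks this path, so it is active.
Path 2: M → Y → P ← U → D
  U is a fork here and U is conditioned on, so the path is blocked at U.
Path 3: M → Y → P → B → D
  B is a chain here and B is conditioned on, so the path is blocked at B.
At least one path is unblocked, so d-separation fails.

No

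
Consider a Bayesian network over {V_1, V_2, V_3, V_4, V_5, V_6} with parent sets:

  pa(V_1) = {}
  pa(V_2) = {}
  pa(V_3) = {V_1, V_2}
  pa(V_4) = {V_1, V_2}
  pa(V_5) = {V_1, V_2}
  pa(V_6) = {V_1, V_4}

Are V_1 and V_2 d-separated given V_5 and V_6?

No

Enumerating the 4 paths from V_1 to V_2 and testing each for blocking by {V_5, V_6}:
  1. V_1 → V_6 ← V_4 ← V_2 — V_6:collider[open]; V_4:chain[open] ⇒ active
  2. V_1 → V_4 ← V_2 — V_4:collider[open] ⇒ active
  3. V_1 → V_3 ← V_2 — V_3:collider[blocks] ⇒ blocked
  4. V_1 → V_5 ← V_2 — V_5:collider[open] ⇒ active
Since the path V_1 → V_6 ← V_4 ← V_2 is active, V_1 and V_2 are not d-separated given {V_5, V_6}.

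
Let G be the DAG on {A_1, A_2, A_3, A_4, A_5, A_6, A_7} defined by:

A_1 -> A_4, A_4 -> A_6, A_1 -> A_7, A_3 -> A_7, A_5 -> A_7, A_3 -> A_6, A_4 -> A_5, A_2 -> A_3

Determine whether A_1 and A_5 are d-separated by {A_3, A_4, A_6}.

Yes

There are 4 undirected paths between A_1 and A_5; checking each against the conditioning set {A_3, A_4, A_6}:
  1. A_1 → A_4 → A_6 ← A_3 → A_7 ← A_5 — A_4:chain[blocks]; A_6:collider[open]; A_3:fork[blocks]; A_7:collider[blocks] ⇒ blocked
  2. A_1 → A_4 → A_5 — A_4:chain[blocks] ⇒ blocked
  3. A_1 → A_7 ← A_3 → A_6 ← A_4 → A_5 — A_7:collider[blocks]; A_3:fork[blocks]; A_6:collider[open]; A_4:fork[blocks] ⇒ blocked
  4. A_1 → A_7 ← A_5 — A_7:collider[blocks] ⇒ blocked
Every path is blocked, so A_1 and A_5 are d-separated given {A_3, A_4, A_6}.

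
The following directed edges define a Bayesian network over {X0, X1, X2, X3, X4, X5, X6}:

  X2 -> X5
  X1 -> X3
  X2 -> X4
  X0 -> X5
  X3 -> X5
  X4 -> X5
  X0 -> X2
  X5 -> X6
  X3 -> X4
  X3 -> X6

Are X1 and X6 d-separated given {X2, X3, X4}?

5 paths connect X1 and X6; each must be blocked for d-separation to hold:
Path 1: X1 → X3 → X5 → X6
  X3 is a chain here and X3 is conditioned on, so the path is blocked at X3.
Path 2: X1 → X3 → X4 → X5 → X6
  X3 is a chain here and X3 is conditioned on, so the path is blocked at X3.
Path 3: X1 → X3 → X4 ← X2 → X5 → X6
  X3 is a chain here and X3 is conditioned on, so the path is blocked at X3.
Path 4: X1 → X3 → X4 ← X2 ← X0 → X5 → X6
  X3 is a chain here and X3 is conditioned on, so the path is blocked at X3.
Path 5: X1 → X3 → X6
  X3 is a chain here and X3 is conditioned on, so the path is blocked at X3.
All paths are blocked; X1 ⊥ X6 | {X2, X3, X4} holds.

Yes — X1 and X6 are d-separated given {X2, X3, X4}.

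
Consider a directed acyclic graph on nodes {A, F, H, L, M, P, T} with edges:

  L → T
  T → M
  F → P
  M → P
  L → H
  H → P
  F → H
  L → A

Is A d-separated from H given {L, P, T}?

Yes — A and H are d-separated given {L, P, T}.

We examine all 3 paths between A and H:
  1. A ← L → H — L:fork[blocks] ⇒ blocked
  2. A ← L → T → M → P ← F → H — L:fork[blocks]; T:chain[blocks]; M:chain[open]; P:collider[open]; F:fork[open] ⇒ blocked
  3. A ← L → T → M → P ← H — L:fork[blocks]; T:chain[blocks]; M:chain[open]; P:collider[open] ⇒ blocked
All paths are blocked; A ⊥ H | {L, P, T} holds.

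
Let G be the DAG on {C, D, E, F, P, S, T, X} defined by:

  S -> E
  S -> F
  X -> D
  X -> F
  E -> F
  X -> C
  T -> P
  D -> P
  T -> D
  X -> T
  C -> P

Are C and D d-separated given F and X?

Yes

6 paths connect C and D; each must be blocked for d-separation to hold:
  1. C ← X → D — X:fork[blocks] ⇒ blocked
  2. C ← X → T → D — X:fork[blocks]; T:chain[open] ⇒ blocked
  3. C ← X → T → P ← D — X:fork[blocks]; T:chain[open]; P:collider[blocks] ⇒ blocked
  4. C → P ← D — P:collider[blocks] ⇒ blocked
  5. C → P ← T → D — P:collider[blocks]; T:fork[open] ⇒ blocked
  6. C → P ← T ← X → D — P:collider[blocks]; T:chain[open]; X:fork[blocks] ⇒ blocked
Since every path is blocked, d-separation holds.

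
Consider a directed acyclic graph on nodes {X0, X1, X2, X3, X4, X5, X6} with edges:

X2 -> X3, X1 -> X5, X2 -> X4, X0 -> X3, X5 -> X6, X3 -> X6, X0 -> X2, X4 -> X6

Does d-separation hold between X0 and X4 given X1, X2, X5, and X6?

No

We examine all 4 paths between X0 and X4:
  1. X0 → X3 → X6 ← X4 — X3:chain[open]; X6:collider[open] ⇒ active
  2. X0 → X3 ← X2 → X4 — X3:collider[open]; X2:fork[blocks] ⇒ blocked
  3. X0 → X2 → X3 → X6 ← X4 — X2:chain[blocks]; X3:chain[open]; X6:collider[open] ⇒ blocked
  4. X0 → X2 → X4 — X2:chain[blocks] ⇒ blocked
At least one path is unblocked, so d-separation fails.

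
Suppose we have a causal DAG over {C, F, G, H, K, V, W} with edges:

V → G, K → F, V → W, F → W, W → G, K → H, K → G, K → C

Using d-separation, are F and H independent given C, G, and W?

We examine all 3 paths between F and H:
Path 1: F → W → G ← K → H
  W is a chain here and W is conditioned on, so the path is blocked at W.
Path 2: F → W ← V → G ← K → H
  W is a collider and W is conditioned on, which opens it; V is a fork and V is not conditioned on; G is a collider and G is conditioned on, which opens it; K is a fork and K is not conditioned on — no node blocks this path, so it is active.
Path 3: F ← K → H
  K is a fork and K is not conditioned on — no node blocks this path, so it is active.
Since the path F → W ← V → G ← K → H is active, F and H are not d-separated given {C, G, W}.

No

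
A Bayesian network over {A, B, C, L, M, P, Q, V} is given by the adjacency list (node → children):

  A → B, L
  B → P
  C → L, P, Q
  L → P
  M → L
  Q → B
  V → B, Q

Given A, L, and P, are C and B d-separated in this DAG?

There are 6 undirected paths between C and B; checking each against the conditioning set {A, L, P}:
Path 1: C → P ← L ← A → B
  L is a chain here and L is conditioned on, so the path is blocked at L.
Path 2: C → P ← B
  P is a collider and P is conditioned on, which opens it — no node blocks this path, so it is active.
Path 3: C → L → P ← B
  L is a chain here and L is conditioned on, so the path is blocked at L.
Path 4: C → L ← A → B
  A is a fork here and A is conditioned on, so the path is blocked at A.
Path 5: C → Q → B
  Q is a chain and Q is not conditioned on — no node blocks this path, so it is active.
Path 6: C → Q ← V → B
  Q is a collider and its descendant P is conditioned on, which opens it; V is a fork and V is not conditioned on — no node blocks this path, so it is active.
Since the path C → P ← B is active, C and B are not d-separated given {A, L, P}.

No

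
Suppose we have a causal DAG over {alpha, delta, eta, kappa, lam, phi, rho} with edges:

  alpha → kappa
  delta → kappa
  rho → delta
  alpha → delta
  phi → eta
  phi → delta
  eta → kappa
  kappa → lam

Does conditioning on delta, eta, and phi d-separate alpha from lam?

Enumerating the 3 paths from alpha to lam and testing each for blocking by {delta, eta, phi}:
Path 1: alpha → delta ← phi → eta → kappa → lam
  phi is a fork here and phi is conditioned on, so the path is blocked at phi.
Path 2: alpha → delta → kappa → lam
  delta is a chain here and delta is conditioned on, so the path is blocked at delta.
Path 3: alpha → kappa → lam
  kappa is a chain and kappa is not conditioned on — no node blocks this path, so it is active.
At least one path is unblocked, so d-separation fails.

No — alpha and lam are not d-separated given {delta, eta, phi}.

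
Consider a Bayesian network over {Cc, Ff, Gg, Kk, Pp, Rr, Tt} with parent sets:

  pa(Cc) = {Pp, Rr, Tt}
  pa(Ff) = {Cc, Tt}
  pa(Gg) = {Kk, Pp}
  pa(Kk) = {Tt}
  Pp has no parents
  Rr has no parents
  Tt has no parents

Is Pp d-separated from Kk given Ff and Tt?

Yes — Pp and Kk are d-separated given {Ff, Tt}.

3 paths connect Pp and Kk; each must be blocked for d-separation to hold:
  1. Pp → Gg ← Kk — Gg:collider[blocks] ⇒ blocked
  2. Pp → Cc ← Tt → Kk — Cc:collider[open]; Tt:fork[blocks] ⇒ blocked
  3. Pp → Cc → Ff ← Tt → Kk — Cc:chain[open]; Ff:collider[open]; Tt:fork[blocks] ⇒ blocked
Since every path is blocked, d-separation holds.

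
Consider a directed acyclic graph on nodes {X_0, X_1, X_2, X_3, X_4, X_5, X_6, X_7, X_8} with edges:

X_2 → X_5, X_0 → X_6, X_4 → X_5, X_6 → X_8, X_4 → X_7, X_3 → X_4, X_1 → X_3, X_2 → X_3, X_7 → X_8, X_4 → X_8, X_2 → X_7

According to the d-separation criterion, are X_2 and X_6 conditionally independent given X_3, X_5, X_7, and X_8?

No

6 paths connect X_2 and X_6; each must be blocked for d-separation to hold:
Path 1: X_2 → X_5 ← X_4 → X_7 → X_8 ← X_6
  X_7 is a chain here and X_7 is conditioned on, so the path is blocked at X_7.
Path 2: X_2 → X_5 ← X_4 → X_8 ← X_6
  X_5 is a collider and X_5 is conditioned on, which opens it; X_4 is a fork and X_4 is not conditioned on; X_8 is a collider and X_8 is conditioned on, which opens it — no node blocks this path, so it is active.
Path 3: X_2 → X_3 → X_4 → X_7 → X_8 ← X_6
  X_3 is a chain here and X_3 is conditioned on, so the path is blocked at X_3.
Path 4: X_2 → X_3 → X_4 → X_8 ← X_6
  X_3 is a chain here and X_3 is conditioned on, so the path is blocked at X_3.
Path 5: X_2 → X_7 ← X_4 → X_8 ← X_6
  X_7 is a collider and X_7 is conditioned on, which opens it; X_4 is a fork and X_4 is not conditioned on; X_8 is a collider and X_8 is conditioned on, which opens it — no node blocks this path, so it is active.
Path 6: X_2 → X_7 → X_8 ← X_6
  X_7 is a chain here and X_7 is conditioned on, so the path is blocked at X_7.
Since the path X_2 → X_5 ← X_4 → X_8 ← X_6 is active, X_2 and X_6 are not d-separated given {X_3, X_5, X_7, X_8}.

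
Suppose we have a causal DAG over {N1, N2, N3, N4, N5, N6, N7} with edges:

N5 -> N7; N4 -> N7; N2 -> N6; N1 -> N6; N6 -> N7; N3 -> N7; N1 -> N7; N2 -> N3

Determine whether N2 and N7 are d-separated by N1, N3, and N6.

Yes

Enumerating the 3 paths from N2 to N7 and testing each for blocking by {N1, N3, N6}:
Path 1: N2 → N6 ← N1 → N7
  N1 is a fork here and N1 is conditioned on, so the path is blocked at N1.
Path 2: N2 → N6 → N7
  N6 is a chain here and N6 is conditioned on, so the path is blocked at N6.
Path 3: N2 → N3 → N7
  N3 is a chain here and N3 is conditioned on, so the path is blocked at N3.
Every path is blocked, so N2 and N7 are d-separated given {N1, N3, N6}.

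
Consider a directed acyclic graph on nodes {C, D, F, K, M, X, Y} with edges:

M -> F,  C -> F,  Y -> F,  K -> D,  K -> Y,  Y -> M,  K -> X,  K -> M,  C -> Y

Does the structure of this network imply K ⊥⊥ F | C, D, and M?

There are 6 undirected paths between K and F; checking each against the conditioning set {C, D, M}:
Path 1: K → M → F
  M is a chain here and M is conditioned on, so the path is blocked at M.
Path 2: K → M ← Y → F
  M is a collider and M is conditioned on, which opens it; Y is a fork and Y is not conditioned on — no node blocks this path, so it is active.
Path 3: K → M ← Y ← C → F
  C is a fork here and C is conditioned on, so the path is blocked at C.
Path 4: K → Y → M → F
  M is a chain here and M is conditioned on, so the path is blocked at M.
Path 5: K → Y → F
  Y is a chain and Y is not conditioned on — no node blocks this path, so it is active.
Path 6: K → Y ← C → F
  C is a fork here and C is conditioned on, so the path is blocked at C.
Because an active path exists, K and F are not d-separated.

No — K and F are not d-separated given {C, D, M}.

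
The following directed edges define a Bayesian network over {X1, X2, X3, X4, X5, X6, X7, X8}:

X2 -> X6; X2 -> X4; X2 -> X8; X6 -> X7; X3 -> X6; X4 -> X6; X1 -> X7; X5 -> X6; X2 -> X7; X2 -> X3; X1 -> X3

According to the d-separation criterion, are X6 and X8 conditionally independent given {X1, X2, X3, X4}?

We examine all 6 paths between X6 and X8:
Path 1: X6 ← X2 → X8
  X2 is a fork here and X2 is conditioned on, so the path is blocked at X2.
Path 2: X6 ← X4 ← X2 → X8
  X4 is a chain here and X4 is conditioned on, so the path is blocked at X4.
Path 3: X6 ← X3 ← X1 → X7 ← X2 → X8
  X3 is a chain here and X3 is conditioned on, so the path is blocked at X3.
Path 4: X6 ← X3 ← X2 → X8
  X3 is a chain here and X3 is conditioned on, so the path is blocked at X3.
Path 5: X6 → X7 ← X1 → X3 ← X2 → X8
  X7 is a collider here and neither X7 nor any of its descendants is conditioned on, so the collider stays closed — the path is blocked at X7.
Path 6: X6 → X7 ← X2 → X8
  X7 is a collider here and neither X7 nor any of its descendants is conditioned on, so the collider stays closed — the path is blocked at X7.
Since every path is blocked, d-separation holds.

Yes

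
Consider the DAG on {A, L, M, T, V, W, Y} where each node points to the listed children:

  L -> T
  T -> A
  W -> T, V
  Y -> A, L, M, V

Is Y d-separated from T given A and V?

Enumerating the 3 paths from Y to T and testing each for blocking by {A, V}:
  1. Y → L → T — L:chain[open] ⇒ active
  2. Y → V ← W → T — V:collider[open]; W:fork[open] ⇒ active
  3. Y → A ← T — A:collider[open] ⇒ active
Since the path Y → L → T is active, Y and T are not d-separated given {A, V}.

No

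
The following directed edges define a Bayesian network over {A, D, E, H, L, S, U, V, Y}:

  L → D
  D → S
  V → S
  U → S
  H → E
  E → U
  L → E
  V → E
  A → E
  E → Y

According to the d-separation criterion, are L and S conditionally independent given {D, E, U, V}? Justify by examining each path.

3 paths connect L and S; each must be blocked for d-separation to hold:
  1. L → E → U → S — E:chain[blocks]; U:chain[blocks] ⇒ blocked
  2. L → E ← V → S — E:collider[open]; V:fork[blocks] ⇒ blocked
  3. L → D → S — D:chain[blocks] ⇒ blocked
Since every path is blocked, d-separation holds.

Yes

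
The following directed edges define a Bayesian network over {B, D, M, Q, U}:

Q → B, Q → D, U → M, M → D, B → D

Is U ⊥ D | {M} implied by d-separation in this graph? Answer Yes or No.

The only undirected path from U to D is:
  1. U → M → D — M:chain[blocks] ⇒ blocked
Every path is blocked, so U and D are d-separated given {M}.

Yes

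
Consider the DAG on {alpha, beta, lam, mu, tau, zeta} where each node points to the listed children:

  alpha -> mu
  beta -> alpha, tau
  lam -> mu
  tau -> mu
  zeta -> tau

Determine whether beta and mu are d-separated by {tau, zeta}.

There are 2 undirected paths between beta and mu; checking each against the conditioning set {tau, zeta}:
Path 1: beta → tau → mu
  tau is a chain here and tau is conditioned on, so the path is blocked at tau.
Path 2: beta → alpha → mu
  alpha is a chain and alpha is not conditioned on — no node blocks this path, so it is active.
Since the path beta → alpha → mu is active, beta and mu are not d-separated given {tau, zeta}.

No — beta and mu are not d-separated given {tau, zeta}.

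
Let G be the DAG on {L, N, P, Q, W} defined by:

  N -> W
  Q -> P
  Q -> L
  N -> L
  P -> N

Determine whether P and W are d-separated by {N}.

Yes

Enumerating the 2 paths from P to W and testing each for blocking by {N}:
Path 1: P ← Q → L ← N → W
  L is a collider here and neither L nor any of its descendants is conditioned on, so the collider stays closed — the path is blocked at L.
Path 2: P → N → W
  N is a chain here and N is conditioned on, so the path is blocked at N.
Every path is blocked, so P and W are d-separated given {N}.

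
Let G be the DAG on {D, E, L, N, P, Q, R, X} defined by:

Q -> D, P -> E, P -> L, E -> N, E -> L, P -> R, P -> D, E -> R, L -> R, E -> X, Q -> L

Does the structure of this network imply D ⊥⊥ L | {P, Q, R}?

Enumerating the 6 paths from D to L and testing each for blocking by {P, Q, R}:
Path 1: D ← P → L
  P is a fork here and P is conditioned on, so the path is blocked at P.
Path 2: D ← P → R ← L
  P is a fork here and P is conditioned on, so the path is blocked at P.
Path 3: D ← P → R ← E → L
  P is a fork here and P is conditioned on, so the path is blocked at P.
Path 4: D ← P → E → L
  P is a fork here and P is conditioned on, so the path is blocked at P.
Path 5: D ← P → E → R ← L
  P is a fork here and P is conditioned on, so the path is blocked at P.
Path 6: D ← Q → L
  Q is a fork here and Q is conditioned on, so the path is blocked at Q.
Since every path is blocked, d-separation holds.

Yes — D and L are d-separated given {P, Q, R}.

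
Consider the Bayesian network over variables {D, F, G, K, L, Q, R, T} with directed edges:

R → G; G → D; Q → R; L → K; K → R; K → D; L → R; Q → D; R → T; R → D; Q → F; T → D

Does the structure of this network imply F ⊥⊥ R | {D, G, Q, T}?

Yes — F and R are d-separated given {D, G, Q, T}.

6 paths connect F and R; each must be blocked for d-separation to hold:
Path 1: F ← Q → D ← K ← L → R
  Q is a fork here and Q is conditioned on, so the path is blocked at Q.
Path 2: F ← Q → D ← K → R
  Q is a fork here and Q is conditioned on, so the path is blocked at Q.
Path 3: F ← Q → D ← R
  Q is a fork here and Q is conditioned on, so the path is blocked at Q.
Path 4: F ← Q → D ← G ← R
  Q is a fork here and Q is conditioned on, so the path is blocked at Q.
Path 5: F ← Q → D ← T ← R
  Q is a fork here and Q is conditioned on, so the path is blocked at Q.
Path 6: F ← Q → R
  Q is a fork here and Q is conditioned on, so the path is blocked at Q.
Every path is blocked, so F and R are d-separated given {D, G, Q, T}.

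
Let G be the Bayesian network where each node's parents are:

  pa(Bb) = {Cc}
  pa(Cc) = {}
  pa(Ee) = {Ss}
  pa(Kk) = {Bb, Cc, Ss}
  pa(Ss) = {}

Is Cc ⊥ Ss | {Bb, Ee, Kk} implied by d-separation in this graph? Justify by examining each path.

No

We examine all 2 paths between Cc and Ss:
Path 1: Cc → Kk ← Ss
  Kk is a collider and Kk is conditioned on, which opens it — no node blocks this path, so it is active.
Path 2: Cc → Bb → Kk ← Ss
  Bb is a chain here and Bb is conditioned on, so the path is blocked at Bb.
Because an active path exists, Cc and Ss are not d-separated.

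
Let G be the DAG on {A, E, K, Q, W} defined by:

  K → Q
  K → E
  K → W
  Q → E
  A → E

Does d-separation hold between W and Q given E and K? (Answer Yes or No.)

Yes

2 paths connect W and Q; each must be blocked for d-separation to hold:
Path 1: W ← K → Q
  K is a fork here and K is conditioned on, so the path is blocked at K.
Path 2: W ← K → E ← Q
  K is a fork here and K is conditioned on, so the path is blocked at K.
Since every path is blocked, d-separation holds.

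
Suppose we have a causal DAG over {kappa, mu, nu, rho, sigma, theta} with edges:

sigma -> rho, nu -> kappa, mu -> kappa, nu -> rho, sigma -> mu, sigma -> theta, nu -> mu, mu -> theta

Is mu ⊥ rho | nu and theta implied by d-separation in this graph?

No — mu and rho are not d-separated given {nu, theta}.

Enumerating the 4 paths from mu to rho and testing each for blocking by {nu, theta}:
Path 1: mu ← sigma → rho
  sigma is a fork and sigma is not conditioned on — no node blocks this path, so it is active.
Path 2: mu → theta ← sigma → rho
  theta is a collider and theta is conditioned on, which opens it; sigma is a fork and sigma is not conditioned on — no node blocks this path, so it is active.
Path 3: mu ← nu → rho
  nu is a fork here and nu is conditioned on, so the path is blocked at nu.
Path 4: mu → kappa ← nu → rho
  kappa is a collider here and neither kappa nor any of its descendants is conditioned on, so the collider stays closed — the path is blocked at kappa.
At least one path is unblocked, so d-separation fails.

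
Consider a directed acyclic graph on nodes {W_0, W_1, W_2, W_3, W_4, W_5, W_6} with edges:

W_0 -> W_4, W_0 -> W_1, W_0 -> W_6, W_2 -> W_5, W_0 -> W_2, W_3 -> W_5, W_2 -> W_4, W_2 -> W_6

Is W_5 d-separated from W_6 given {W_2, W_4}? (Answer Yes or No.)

Yes

Enumerating the 3 paths from W_5 to W_6 and testing each for blocking by {W_2, W_4}:
  1. W_5 ← W_2 → W_6 — W_2:fork[blocks] ⇒ blocked
  2. W_5 ← W_2 → W_4 ← W_0 → W_6 — W_2:fork[blocks]; W_4:collider[open]; W_0:fork[open] ⇒ blocked
  3. W_5 ← W_2 ← W_0 → W_6 — W_2:chain[blocks]; W_0:fork[open] ⇒ blocked
All paths are blocked; W_5 ⊥ W_6 | {W_2, W_4} holds.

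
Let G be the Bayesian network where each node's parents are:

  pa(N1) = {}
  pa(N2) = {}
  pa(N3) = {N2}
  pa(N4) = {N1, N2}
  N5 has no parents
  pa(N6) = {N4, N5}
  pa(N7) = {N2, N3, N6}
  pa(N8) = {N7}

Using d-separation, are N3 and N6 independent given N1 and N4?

Enumerating the 4 paths from N3 to N6 and testing each for blocking by {N1, N4}:
Path 1: N3 ← N2 → N4 → N6
  N4 is a chain here and N4 is conditioned on, so the path is blocked at N4.
Path 2: N3 ← N2 → N7 ← N6
  N7 is a collider here and neither N7 nor any of its descendants is conditioned on, so the collider stays closed — the path is blocked at N7.
Path 3: N3 → N7 ← N6
  N7 is a collider here and neither N7 nor any of its descendants is conditioned on, so the collider stays closed — the path is blocked at N7.
Path 4: N3 → N7 ← N2 → N4 → N6
  N7 is a collider here and neither N7 nor any of its descendants is conditioned on, so the collider stays closed — the path is blocked at N7.
All paths are blocked; N3 ⊥ N6 | {N1, N4} holds.

Yes — N3 and N6 are d-separated given {N1, N4}.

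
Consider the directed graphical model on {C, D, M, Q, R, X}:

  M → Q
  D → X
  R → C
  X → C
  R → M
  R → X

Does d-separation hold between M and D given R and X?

Yes

There are 2 undirected paths between M and D; checking each against the conditioning set {R, X}:
Path 1: M ← R → X ← D
  R is a fork here and R is conditioned on, so the path is blocked at R.
Path 2: M ← R → C ← X ← D
  R is a fork here and R is conditioned on, so the path is blocked at R.
Since every path is blocked, d-separation holds.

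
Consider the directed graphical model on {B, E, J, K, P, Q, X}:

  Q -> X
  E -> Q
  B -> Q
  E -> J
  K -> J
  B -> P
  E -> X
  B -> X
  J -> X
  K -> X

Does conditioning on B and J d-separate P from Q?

Yes

We examine all 5 paths between P and Q:
Path 1: P ← B → Q
  B is a fork here and B is conditioned on, so the path is blocked at B.
Path 2: P ← B → X ← J ← E → Q
  B is a fork here and B is conditioned on, so the path is blocked at B.
Path 3: P ← B → X ← E → Q
  B is a fork here and B is conditioned on, so the path is blocked at B.
Path 4: P ← B → X ← K → J ← E → Q
  B is a fork here and B is conditioned on, so the path is blocked at B.
Path 5: P ← B → X ← Q
  B is a fork here and B is conditioned on, so the path is blocked at B.
Since every path is blocked, d-separation holds.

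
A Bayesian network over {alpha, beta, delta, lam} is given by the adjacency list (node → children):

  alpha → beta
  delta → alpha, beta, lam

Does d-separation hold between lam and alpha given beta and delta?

Yes

There are 2 undirected paths between lam and alpha; checking each against the conditioning set {beta, delta}:
  1. lam ← delta → alpha — delta:fork[blocks] ⇒ blocked
  2. lam ← delta → beta ← alpha — delta:fork[blocks]; beta:collider[open] ⇒ blocked
Since every path is blocked, d-separation holds.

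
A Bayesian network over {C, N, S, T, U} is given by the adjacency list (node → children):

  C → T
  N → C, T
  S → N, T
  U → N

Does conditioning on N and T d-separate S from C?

No — S and C are not d-separated given {N, T}.

4 paths connect S and C; each must be blocked for d-separation to hold:
  1. S → T ← C — T:collider[open] ⇒ active
  2. S → T ← N → C — T:collider[open]; N:fork[blocks] ⇒ blocked
  3. S → N → T ← C — N:chain[blocks]; T:collider[open] ⇒ blocked
  4. S → N → C — N:chain[blocks] ⇒ blocked
Because an active path exists, S and C are not d-separated.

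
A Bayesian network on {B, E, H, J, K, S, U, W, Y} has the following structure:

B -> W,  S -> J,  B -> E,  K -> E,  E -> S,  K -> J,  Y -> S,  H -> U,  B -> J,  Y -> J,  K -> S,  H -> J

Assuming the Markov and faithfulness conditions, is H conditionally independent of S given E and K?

Yes

We examine all 6 paths between H and S:
Path 1: H → J ← S
  J is a collider here and neither J nor any of its descendants is conditioned on, so the collider stays closed — the path is blocked at J.
Path 2: H → J ← Y → S
  J is a collider here and neither J nor any of its descendants is conditioned on, so the collider stays closed — the path is blocked at J.
Path 3: H → J ← B → E → S
  J is a collider here and neither J nor any of its descendants is conditioned on, so the collider stays closed — the path is blocked at J.
Path 4: H → J ← B → E ← K → S
  J is a collider here and neither J nor any of its descendants is conditioned on, so the collider stays closed — the path is blocked at J.
Path 5: H → J ← K → S
  J is a collider here and neither J nor any of its descendants is conditioned on, so the collider stays closed — the path is blocked at J.
Path 6: H → J ← K → E → S
  J is a collider here and neither J nor any of its descendants is conditioned on, so the collider stays closed — the path is blocked at J.
Since every path is blocked, d-separation holds.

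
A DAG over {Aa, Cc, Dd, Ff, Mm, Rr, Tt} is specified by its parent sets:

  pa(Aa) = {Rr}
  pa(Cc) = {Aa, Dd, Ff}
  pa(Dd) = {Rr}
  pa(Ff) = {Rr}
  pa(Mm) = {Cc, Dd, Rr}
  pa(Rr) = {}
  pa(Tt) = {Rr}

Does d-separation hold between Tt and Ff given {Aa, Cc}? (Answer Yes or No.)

No

Enumerating the 6 paths from Tt to Ff and testing each for blocking by {Aa, Cc}:
Path 1: Tt ← Rr → Aa → Cc ← Ff
  Aa is a chain here and Aa is conditioned on, so the path is blocked at Aa.
Path 2: Tt ← Rr → Dd → Cc ← Ff
  Rr is a fork and Rr is not conditioned on; Dd is a chain and Dd is not conditioned on; Cc is a collider and Cc is conditioned on, which opens it — no node blocks this path, so it is active.
Path 3: Tt ← Rr → Dd → Mm ← Cc ← Ff
  Mm is a collider here and neither Mm nor any of its descendants is conditioned on, so the collider stays closed — the path is blocked at Mm.
Path 4: Tt ← Rr → Mm ← Cc ← Ff
  Mm is a collider here and neither Mm nor any of its descendants is conditioned on, so the collider stays closed — the path is blocked at Mm.
Path 5: Tt ← Rr → Mm ← Dd → Cc ← Ff
  Mm is a collider here and neither Mm nor any of its descendants is conditioned on, so the collider stays closed — the path is blocked at Mm.
Path 6: Tt ← Rr → Ff
  Rr is a fork and Rr is not conditioned on — no node blocks this path, so it is active.
At least one path is unblocked, so d-separation fails.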